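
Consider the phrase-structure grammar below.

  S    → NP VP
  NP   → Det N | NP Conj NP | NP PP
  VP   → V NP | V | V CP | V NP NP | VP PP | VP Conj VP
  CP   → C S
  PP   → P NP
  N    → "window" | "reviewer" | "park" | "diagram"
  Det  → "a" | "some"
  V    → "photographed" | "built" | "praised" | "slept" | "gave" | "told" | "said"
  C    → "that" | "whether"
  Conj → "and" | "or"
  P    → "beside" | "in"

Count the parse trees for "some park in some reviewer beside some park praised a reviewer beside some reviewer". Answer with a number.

4

Two of the 4 distinct bracketings:
[S [NP [NP [Det some] [N park]] [PP [P in] [NP [NP [Det some] [N reviewer]] [PP [P beside] [NP [Det some] [N park]]]]]] [VP [V praised] [NP [NP [Det a] [N reviewer]] [PP [P beside] [NP [Det some] [N reviewer]]]]]]
[S [NP [NP [Det some] [N park]] [PP [P in] [NP [NP [Det some] [N reviewer]] [PP [P beside] [NP [Det some] [N park]]]]]] [VP [VP [V praised] [NP [Det a] [N reviewer]]] [PP [P beside] [NP [Det some] [N reviewer]]]]]
The difference turns on whether VP → VP PP is used at the relevant span, versus an alternative expansion of VP.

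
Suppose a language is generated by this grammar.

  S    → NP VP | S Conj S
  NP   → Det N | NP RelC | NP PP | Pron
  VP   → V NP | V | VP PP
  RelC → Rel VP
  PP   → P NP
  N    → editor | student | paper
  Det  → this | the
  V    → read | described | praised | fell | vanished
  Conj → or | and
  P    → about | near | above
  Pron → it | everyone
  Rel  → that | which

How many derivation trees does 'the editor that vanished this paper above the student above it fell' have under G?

9

Two of the 9 distinct bracketings:
[S [NP [NP [Det the] [N editor]] [RelC [Rel that] [VP [V vanished] [NP [NP [Det this] [N paper]] [PP [P above] [NP [NP [Det the] [N student]] [PP [P above] [NP [Pron it]]]]]]]]] [VP [V fell]]]
[S [NP [NP [Det the] [N editor]] [RelC [Rel that] [VP [V vanished] [NP [NP [NP [Det this] [N paper]] [PP [P above] [NP [Det the] [N student]]]] [PP [P above] [NP [Pron it]]]]]]] [VP [V fell]]]
The trees differ in how a recursive rule is bracketed over the same span.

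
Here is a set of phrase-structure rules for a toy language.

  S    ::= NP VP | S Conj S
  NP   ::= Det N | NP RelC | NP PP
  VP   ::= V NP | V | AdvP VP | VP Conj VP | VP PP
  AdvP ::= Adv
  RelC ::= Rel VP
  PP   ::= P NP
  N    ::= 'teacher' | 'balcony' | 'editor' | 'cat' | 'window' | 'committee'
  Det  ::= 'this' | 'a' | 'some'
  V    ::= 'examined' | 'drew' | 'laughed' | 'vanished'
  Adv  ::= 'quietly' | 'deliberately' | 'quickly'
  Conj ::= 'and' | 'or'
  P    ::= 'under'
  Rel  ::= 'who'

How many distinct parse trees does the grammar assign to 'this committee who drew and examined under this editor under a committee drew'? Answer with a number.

Two of the 9 distinct bracketings:
[S [NP [NP [Det this] [N committee]] [RelC [Rel who] [VP [VP [V drew]] [Conj and] [VP [VP [V examined]] [PP [P under] [NP [NP [Det this] [N editor]] [PP [P under] [NP [Det a] [N committee]]]]]]]]] [VP [V drew]]]
[S [NP [NP [Det this] [N committee]] [RelC [Rel who] [VP [VP [V drew]] [Conj and] [VP [VP [VP [V examined]] [PP [P under] [NP [Det this] [N editor]]]] [PP [P under] [NP [Det a] [N committee]]]]]]] [VP [V drew]]]
The difference turns on whether NP → NP PP is used at the relevant span, versus an alternative expansion of NP.

9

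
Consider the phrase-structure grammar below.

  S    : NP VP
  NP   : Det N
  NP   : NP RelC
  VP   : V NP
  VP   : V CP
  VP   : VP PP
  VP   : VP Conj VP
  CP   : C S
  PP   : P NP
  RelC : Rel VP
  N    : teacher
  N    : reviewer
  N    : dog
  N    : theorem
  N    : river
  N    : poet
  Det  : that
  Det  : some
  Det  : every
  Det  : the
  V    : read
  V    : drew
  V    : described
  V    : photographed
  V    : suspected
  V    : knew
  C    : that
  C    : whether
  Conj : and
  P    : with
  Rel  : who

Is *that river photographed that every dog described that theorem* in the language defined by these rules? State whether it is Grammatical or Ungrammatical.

Grammatical

S
  NP
    Det: that
    N: river
  VP
    V: photographed
    CP
      C: that
      S
        NP
          Det: every
          N: dog
        VP
          V: described
          NP
            Det: that
            N: theorem
Each bracket corresponds to one application of a listed rule, so the string is derivable from S.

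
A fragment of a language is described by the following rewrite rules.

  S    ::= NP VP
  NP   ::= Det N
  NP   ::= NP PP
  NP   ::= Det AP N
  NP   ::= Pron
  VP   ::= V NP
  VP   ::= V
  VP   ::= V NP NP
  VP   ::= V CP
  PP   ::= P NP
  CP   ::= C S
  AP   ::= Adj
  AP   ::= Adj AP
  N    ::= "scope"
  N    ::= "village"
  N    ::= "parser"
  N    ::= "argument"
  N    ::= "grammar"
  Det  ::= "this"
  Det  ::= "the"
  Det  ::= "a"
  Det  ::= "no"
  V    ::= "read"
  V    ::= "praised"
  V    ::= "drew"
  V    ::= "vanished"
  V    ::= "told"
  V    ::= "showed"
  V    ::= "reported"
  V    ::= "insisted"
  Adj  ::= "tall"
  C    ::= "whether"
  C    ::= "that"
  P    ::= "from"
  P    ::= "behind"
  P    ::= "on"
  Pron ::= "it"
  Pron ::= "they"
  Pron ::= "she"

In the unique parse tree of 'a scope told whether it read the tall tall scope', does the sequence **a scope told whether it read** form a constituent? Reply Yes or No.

No

[S [NP [Det a] [N scope]] [VP [V told] [CP [C whether] [S [NP [Pron it]] [VP [V read] [NP [Det the] [AP [Adj tall] [AP [Adj tall]]] [N scope]]]]]]]
The smallest constituent containing 'a scope told whether it read' is the S spanning 'a scope told whether it read the tall tall scope'; no single node in the tree dominates exactly the given words.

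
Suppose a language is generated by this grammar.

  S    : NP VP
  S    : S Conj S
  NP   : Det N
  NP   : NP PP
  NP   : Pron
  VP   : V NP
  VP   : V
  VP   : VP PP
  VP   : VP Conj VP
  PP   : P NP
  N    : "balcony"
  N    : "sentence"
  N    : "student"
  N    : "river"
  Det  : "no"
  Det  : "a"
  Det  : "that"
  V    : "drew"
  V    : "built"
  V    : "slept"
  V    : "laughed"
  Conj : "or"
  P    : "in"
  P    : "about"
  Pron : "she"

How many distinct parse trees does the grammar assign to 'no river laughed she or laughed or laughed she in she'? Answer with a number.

Two of the 7 distinct bracketings:
[S [NP [Det no] [N river]] [VP [VP [VP [V laughed] [NP [Pron she]]] [Conj or] [VP [VP [V laughed]] [Conj or] [VP [V laughed] [NP [Pron she]]]]] [PP [P in] [NP [Pron she]]]]]
[S [NP [Det no] [N river]] [VP [VP [VP [VP [V laughed] [NP [Pron she]]] [Conj or] [VP [V laughed]]] [Conj or] [VP [V laughed] [NP [Pron she]]]] [PP [P in] [NP [Pron she]]]]]
The trees differ in how a recursive rule is bracketed over the same span.

7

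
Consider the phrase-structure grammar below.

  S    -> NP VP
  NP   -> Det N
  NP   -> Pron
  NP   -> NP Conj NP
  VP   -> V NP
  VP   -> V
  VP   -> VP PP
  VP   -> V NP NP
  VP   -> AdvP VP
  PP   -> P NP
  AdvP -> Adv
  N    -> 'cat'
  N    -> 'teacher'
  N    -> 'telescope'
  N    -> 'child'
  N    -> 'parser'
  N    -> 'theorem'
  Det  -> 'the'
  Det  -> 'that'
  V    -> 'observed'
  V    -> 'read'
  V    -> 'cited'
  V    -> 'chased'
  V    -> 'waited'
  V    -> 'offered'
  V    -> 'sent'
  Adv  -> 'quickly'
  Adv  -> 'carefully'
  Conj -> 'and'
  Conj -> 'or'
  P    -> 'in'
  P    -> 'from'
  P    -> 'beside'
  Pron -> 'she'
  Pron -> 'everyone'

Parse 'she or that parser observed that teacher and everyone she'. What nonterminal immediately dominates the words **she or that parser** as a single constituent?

S
  NP
    NP
      Pron: she
    Conj: or
    NP
      Det: that
      N: parser
  VP
    V: observed
    NP
      NP
        Det: that
        N: teacher
      Conj: and
      NP
        Pron: everyone
    NP
      Pron: she
The span 'she or that parser' is the NP node built by NP → NP Conj NP.

NP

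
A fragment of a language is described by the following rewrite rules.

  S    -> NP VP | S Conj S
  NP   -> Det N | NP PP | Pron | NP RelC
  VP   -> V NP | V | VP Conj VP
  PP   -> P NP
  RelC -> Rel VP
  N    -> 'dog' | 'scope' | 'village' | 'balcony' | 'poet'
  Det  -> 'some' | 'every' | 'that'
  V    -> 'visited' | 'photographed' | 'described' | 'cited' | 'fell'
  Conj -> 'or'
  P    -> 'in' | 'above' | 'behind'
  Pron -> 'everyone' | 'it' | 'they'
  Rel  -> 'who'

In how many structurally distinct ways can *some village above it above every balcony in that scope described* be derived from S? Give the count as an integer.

Two of the 5 distinct bracketings:
[S [NP [NP [Det some] [N village]] [PP [P above] [NP [NP [Pron it]] [PP [P above] [NP [NP [Det every] [N balcony]] [PP [P in] [NP [Det that] [N scope]]]]]]]] [VP [V described]]]
[S [NP [NP [Det some] [N village]] [PP [P above] [NP [NP [NP [Pron it]] [PP [P above] [NP [Det every] [N balcony]]]] [PP [P in] [NP [Det that] [N scope]]]]]] [VP [V described]]]
The trees differ in how a recursive rule is bracketed over the same span.

5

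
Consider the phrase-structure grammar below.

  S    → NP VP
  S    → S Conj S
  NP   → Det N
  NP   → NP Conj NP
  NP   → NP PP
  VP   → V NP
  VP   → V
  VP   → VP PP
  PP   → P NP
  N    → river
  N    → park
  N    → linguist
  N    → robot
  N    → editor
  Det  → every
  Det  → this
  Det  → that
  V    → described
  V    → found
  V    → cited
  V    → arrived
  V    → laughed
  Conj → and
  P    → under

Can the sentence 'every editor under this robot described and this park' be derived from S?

For S → NP VP, every NP-prefix leaves a non-VP remainder: after 'every editor' the remainder is not a VP; after 'every editor under this robot' the remainder is not a VP. The alternative S rule S → S Conj S likewise has no satisfying split.

Ungrammatical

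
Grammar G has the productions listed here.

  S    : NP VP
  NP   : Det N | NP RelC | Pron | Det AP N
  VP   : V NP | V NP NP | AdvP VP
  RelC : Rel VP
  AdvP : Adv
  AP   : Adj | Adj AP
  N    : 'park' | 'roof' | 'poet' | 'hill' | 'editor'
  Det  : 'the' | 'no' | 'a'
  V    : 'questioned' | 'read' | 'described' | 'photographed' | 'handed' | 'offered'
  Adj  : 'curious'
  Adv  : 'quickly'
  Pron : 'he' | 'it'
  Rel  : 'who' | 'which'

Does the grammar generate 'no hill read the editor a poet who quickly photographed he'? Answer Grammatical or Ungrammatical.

Grammatical

S
  NP
    Det: no
    N: hill
  VP
    V: read
    NP
      Det: the
      N: editor
    NP
      NP
        Det: a
        N: poet
      RelC
        Rel: who
        VP
          AdvP
            Adv: quickly
          VP
            V: photographed
            NP
              Pron: he
The bracketing above is licensed at every node by one of the given productions, with S at the root.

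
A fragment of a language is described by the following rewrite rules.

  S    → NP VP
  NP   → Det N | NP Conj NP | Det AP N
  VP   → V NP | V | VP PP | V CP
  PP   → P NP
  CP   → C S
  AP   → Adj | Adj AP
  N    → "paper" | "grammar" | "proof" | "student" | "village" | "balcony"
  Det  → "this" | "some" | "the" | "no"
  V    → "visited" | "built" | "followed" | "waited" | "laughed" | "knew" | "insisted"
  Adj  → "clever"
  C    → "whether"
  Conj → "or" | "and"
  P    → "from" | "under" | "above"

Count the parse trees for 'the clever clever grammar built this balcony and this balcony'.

1

[S [NP [Det the] [AP [Adj clever] [AP [Adj clever]]] [N grammar]] [VP [V built] [NP [NP [Det this] [N balcony]] [Conj and] [NP [Det this] [N balcony]]]]]
No rule offers an alternative attachment or grouping for any span, so this is the only derivation.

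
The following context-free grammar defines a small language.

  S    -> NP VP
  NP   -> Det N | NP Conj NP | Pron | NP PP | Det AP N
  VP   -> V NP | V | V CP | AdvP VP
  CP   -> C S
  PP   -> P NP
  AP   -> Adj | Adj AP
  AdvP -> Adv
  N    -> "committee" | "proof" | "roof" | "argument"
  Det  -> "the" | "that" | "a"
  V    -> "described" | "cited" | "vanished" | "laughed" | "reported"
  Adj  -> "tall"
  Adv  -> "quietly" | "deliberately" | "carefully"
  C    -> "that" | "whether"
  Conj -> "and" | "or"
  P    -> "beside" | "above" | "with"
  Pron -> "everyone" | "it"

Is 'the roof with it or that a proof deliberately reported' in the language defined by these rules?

For S → NP VP, every NP-prefix leaves a non-VP remainder: after 'the roof' the remainder is not a VP; after 'the roof with it' the remainder is not a VP.

Ungrammatical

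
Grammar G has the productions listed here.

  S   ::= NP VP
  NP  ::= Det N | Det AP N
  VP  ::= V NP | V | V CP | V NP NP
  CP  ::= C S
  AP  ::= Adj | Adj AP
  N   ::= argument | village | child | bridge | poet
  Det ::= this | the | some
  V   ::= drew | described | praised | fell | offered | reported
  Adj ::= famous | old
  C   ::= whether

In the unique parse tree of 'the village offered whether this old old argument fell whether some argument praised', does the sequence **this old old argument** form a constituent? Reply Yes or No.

[S [NP [Det the] [N village]] [VP [V offered] [CP [C whether] [S [NP [Det this] [AP [Adj old] [AP [Adj old]]] [N argument]] [VP [V fell] [CP [C whether] [S [NP [Det some] [N argument]] [VP [V praised]]]]]]]]]
The words 'this old old argument' are exhaustively dominated by a single NP node (built by NP → Det AP N), so they form a constituent.

Yes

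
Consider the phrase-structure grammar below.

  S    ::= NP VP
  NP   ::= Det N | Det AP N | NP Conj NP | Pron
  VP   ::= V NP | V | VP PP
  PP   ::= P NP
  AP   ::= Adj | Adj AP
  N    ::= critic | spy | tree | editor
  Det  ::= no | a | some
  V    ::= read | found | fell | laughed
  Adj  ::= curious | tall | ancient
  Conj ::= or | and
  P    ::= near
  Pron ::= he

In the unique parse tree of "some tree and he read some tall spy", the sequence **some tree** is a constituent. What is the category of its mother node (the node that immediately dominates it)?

[S [NP [NP [Det some] [N tree]] [Conj and] [NP [Pron he]]] [VP [V read] [NP [Det some] [AP [Adj tall]] [N spy]]]]
The span 'some tree' is the NP node built by NP → Det N.
Its mother is the NP built by NP → NP Conj NP.

NP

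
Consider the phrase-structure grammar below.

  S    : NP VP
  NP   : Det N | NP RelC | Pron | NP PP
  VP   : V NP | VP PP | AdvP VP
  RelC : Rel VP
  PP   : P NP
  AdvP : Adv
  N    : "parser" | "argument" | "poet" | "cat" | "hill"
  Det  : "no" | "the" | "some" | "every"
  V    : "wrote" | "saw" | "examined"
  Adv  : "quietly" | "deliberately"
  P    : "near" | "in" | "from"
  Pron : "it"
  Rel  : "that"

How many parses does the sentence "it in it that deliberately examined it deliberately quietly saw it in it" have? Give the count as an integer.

Two of the 8 distinct bracketings:
[S [NP [NP [NP [Pron it]] [PP [P in] [NP [Pron it]]]] [RelC [Rel that] [VP [AdvP [Adv deliberately]] [VP [V examined] [NP [Pron it]]]]]] [VP [VP [AdvP [Adv deliberately]] [VP [AdvP [Adv quietly]] [VP [V saw] [NP [Pron it]]]]] [PP [P in] [NP [Pron it]]]]]
[S [NP [NP [NP [Pron it]] [PP [P in] [NP [Pron it]]]] [RelC [Rel that] [VP [AdvP [Adv deliberately]] [VP [V examined] [NP [Pron it]]]]]] [VP [AdvP [Adv deliberately]] [VP [VP [AdvP [Adv quietly]] [VP [V saw] [NP [Pron it]]]] [PP [P in] [NP [Pron it]]]]]]
The trees differ in how a recursive rule is bracketed over the same span.

8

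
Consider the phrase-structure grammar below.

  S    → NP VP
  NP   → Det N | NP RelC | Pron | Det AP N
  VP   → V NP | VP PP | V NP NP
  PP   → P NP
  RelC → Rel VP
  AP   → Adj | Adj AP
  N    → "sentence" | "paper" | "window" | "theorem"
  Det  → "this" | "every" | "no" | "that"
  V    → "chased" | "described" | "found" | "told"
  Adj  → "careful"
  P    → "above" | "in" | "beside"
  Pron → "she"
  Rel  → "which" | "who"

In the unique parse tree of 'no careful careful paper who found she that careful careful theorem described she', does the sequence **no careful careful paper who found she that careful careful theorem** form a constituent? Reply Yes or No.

[S [NP [NP [Det no] [AP [Adj careful] [AP [Adj careful]]] [N paper]] [RelC [Rel who] [VP [V found] [NP [Pron she]] [NP [Det that] [AP [Adj careful] [AP [Adj careful]]] [N theorem]]]]] [VP [V described] [NP [Pron she]]]]
The words 'no careful careful paper who found she that careful careful theorem' are exhaustively dominated by a single NP node (built by NP → NP RelC), so they form a constituent.

Yes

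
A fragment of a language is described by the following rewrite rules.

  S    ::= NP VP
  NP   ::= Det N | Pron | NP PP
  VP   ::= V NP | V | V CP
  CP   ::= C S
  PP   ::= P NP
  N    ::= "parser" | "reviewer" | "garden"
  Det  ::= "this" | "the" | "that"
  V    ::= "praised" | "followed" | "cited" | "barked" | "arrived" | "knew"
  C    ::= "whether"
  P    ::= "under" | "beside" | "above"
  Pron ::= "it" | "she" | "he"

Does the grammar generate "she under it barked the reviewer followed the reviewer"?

Ungrammatical

For S → NP VP, every NP-prefix leaves a non-VP remainder: after 'she' the remainder is not a VP; after 'she under it' the remainder is not a VP.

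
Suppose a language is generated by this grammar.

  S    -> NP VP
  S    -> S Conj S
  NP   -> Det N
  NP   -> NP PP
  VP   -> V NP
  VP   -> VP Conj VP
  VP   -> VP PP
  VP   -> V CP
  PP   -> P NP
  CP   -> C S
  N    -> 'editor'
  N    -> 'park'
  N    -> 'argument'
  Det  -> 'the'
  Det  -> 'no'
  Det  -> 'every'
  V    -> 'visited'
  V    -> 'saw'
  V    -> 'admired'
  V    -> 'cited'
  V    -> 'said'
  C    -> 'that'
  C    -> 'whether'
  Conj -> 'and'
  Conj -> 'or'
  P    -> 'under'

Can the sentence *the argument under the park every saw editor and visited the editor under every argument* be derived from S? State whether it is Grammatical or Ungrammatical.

Ungrammatical

An N word can never sit immediately before a Det word in any string this grammar generates, so the substring 'park every' rules out a derivation.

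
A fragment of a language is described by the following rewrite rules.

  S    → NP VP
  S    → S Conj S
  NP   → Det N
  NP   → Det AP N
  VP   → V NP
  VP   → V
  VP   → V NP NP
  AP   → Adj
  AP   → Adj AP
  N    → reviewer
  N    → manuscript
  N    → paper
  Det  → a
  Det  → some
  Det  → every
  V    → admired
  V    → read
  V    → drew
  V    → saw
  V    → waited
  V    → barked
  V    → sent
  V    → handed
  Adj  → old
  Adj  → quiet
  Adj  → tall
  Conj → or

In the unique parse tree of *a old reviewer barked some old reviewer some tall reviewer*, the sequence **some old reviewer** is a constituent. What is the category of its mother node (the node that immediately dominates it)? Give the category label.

VP

[S [NP [Det a] [AP [Adj old]] [N reviewer]] [VP [V barked] [NP [Det some] [AP [Adj old]] [N reviewer]] [NP [Det some] [AP [Adj tall]] [N reviewer]]]]
The span 'some old reviewer' is the NP node built by NP → Det AP N.
Its mother is the VP built by VP → V NP NP.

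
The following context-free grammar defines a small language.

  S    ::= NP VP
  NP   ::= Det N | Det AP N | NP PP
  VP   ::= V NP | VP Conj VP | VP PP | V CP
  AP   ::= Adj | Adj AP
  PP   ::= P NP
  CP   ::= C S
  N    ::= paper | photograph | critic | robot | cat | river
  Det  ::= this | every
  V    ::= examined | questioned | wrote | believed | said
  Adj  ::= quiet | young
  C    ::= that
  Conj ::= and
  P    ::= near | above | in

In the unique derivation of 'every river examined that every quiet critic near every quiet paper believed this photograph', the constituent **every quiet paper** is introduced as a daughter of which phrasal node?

[S [NP [Det every] [N river]] [VP [V examined] [CP [C that] [S [NP [NP [Det every] [AP [Adj quiet]] [N critic]] [PP [P near] [NP [Det every] [AP [Adj quiet]] [N paper]]]] [VP [V believed] [NP [Det this] [N photograph]]]]]]]
The span 'every quiet paper' is the NP node built by NP → Det AP N.
Its mother is the PP built by PP → P NP.

PP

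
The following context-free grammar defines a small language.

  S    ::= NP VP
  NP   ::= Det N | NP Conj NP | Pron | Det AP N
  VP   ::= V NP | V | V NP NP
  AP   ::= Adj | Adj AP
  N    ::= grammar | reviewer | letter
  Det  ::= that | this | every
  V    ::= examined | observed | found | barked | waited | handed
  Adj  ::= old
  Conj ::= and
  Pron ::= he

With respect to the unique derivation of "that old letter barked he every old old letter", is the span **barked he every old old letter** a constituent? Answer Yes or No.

[S [NP [Det that] [AP [Adj old]] [N letter]] [VP [V barked] [NP [Pron he]] [NP [Det every] [AP [Adj old] [AP [Adj old]]] [N letter]]]]
The words 'barked he every old old letter' are exhaustively dominated by a single VP node (built by VP → V NP NP), so they form a constituent.

Yes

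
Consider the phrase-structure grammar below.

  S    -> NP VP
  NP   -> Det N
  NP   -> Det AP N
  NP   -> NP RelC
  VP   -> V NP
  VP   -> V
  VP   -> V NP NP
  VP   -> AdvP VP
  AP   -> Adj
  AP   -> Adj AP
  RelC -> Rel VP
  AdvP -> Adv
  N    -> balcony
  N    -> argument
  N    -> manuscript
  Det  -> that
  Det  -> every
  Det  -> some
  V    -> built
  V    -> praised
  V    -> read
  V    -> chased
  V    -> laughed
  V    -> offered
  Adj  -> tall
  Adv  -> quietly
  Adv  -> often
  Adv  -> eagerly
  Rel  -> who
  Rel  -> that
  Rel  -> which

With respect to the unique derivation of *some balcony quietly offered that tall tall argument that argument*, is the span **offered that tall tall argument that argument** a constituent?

Yes

[S [NP [Det some] [N balcony]] [VP [AdvP [Adv quietly]] [VP [V offered] [NP [Det that] [AP [Adj tall] [AP [Adj tall]]] [N argument]] [NP [Det that] [N argument]]]]]
The words 'offered that tall tall argument that argument' are exhaustively dominated by a single VP node (built by VP → V NP NP), so they form a constituent.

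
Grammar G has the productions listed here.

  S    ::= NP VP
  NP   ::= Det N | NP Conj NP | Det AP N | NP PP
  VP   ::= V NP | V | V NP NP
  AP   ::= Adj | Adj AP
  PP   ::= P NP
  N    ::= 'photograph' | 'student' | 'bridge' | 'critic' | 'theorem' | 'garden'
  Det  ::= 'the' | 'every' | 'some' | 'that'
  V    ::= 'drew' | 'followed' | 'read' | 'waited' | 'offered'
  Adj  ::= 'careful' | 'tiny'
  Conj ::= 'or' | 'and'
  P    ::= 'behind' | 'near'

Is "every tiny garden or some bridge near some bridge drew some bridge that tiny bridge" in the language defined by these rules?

Grammatical

[S [NP [NP [Det every] [AP [Adj tiny]] [N garden]] [Conj or] [NP [NP [Det some] [N bridge]] [PP [P near] [NP [Det some] [N bridge]]]]] [VP [V drew] [NP [Det some] [N bridge]] [NP [Det that] [AP [Adj tiny]] [N bridge]]]]
The bracketing above is licensed at every node by one of the given productions, with S at the root.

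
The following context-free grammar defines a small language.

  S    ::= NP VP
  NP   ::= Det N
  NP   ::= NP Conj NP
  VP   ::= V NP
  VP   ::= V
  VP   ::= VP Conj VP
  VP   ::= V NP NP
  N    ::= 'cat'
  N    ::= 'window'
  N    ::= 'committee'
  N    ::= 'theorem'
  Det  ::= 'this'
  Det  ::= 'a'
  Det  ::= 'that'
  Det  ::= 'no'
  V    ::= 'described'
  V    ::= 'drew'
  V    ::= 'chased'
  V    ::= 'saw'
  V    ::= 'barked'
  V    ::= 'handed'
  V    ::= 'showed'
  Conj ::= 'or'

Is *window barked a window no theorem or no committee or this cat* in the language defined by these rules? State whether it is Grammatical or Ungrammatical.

Ungrammatical

For S → NP VP, no prefix of the string parses as an NP.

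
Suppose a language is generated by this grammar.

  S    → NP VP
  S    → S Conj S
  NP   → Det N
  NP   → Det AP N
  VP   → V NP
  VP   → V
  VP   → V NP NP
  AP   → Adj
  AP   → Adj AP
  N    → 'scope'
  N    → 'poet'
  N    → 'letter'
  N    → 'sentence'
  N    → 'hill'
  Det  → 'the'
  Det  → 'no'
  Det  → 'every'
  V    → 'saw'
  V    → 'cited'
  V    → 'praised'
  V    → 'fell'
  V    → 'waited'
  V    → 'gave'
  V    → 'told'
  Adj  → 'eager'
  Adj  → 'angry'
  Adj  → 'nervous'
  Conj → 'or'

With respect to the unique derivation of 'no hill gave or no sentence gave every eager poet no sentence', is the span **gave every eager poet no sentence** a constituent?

[S [S [NP [Det no] [N hill]] [VP [V gave]]] [Conj or] [S [NP [Det no] [N sentence]] [VP [V gave] [NP [Det every] [AP [Adj eager]] [N poet]] [NP [Det no] [N sentence]]]]]
The words 'gave every eager poet no sentence' are exhaustively dominated by a single VP node (built by VP → V NP NP), so they form a constituent.

Yes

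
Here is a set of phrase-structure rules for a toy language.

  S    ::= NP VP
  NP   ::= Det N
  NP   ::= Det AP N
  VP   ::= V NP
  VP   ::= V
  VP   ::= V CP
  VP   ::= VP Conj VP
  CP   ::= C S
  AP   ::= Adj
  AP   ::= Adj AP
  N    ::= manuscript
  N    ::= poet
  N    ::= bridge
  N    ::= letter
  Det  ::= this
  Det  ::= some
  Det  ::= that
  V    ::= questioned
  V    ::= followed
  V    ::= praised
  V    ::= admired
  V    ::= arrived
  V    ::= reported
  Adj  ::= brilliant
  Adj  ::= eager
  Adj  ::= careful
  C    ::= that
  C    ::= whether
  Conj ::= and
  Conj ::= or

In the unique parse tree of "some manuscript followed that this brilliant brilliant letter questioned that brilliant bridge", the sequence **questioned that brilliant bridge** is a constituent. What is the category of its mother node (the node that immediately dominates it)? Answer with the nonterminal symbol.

S

S
  NP
    Det: some
    N: manuscript
  VP
    V: followed
    CP
      C: that
      S
        NP
          Det: this
          AP
            Adj: brilliant
            AP
              Adj: brilliant
          N: letter
        VP
          V: questioned
          NP
            Det: that
            AP
              Adj: brilliant
            N: bridge
The span 'questioned that brilliant bridge' is the VP node built by VP → V NP.
Its mother is the S built by S → NP VP.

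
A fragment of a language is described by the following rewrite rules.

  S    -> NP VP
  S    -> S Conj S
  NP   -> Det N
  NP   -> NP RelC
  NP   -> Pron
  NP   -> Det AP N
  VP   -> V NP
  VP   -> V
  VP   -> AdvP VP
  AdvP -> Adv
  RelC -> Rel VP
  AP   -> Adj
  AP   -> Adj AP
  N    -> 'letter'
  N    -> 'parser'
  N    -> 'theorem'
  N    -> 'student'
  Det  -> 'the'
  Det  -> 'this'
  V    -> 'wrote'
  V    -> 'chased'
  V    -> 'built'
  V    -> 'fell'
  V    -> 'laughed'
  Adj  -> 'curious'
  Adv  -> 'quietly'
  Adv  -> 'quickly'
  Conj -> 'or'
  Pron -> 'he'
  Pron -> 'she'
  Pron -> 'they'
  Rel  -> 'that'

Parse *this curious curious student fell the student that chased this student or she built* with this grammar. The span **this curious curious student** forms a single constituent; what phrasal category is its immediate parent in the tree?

S
  S
    NP
      Det: this
      AP
        Adj: curious
        AP
          Adj: curious
      N: student
    VP
      V: fell
      NP
        NP
          Det: the
          N: student
        RelC
          Rel: that
          VP
            V: chased
            NP
              Det: this
              N: student
  Conj: or
  S
    NP
      Pron: she
    VP
      V: built
The span 'this curious curious student' is the NP node built by NP → Det AP N.
Its mother is the S built by S → NP VP.

S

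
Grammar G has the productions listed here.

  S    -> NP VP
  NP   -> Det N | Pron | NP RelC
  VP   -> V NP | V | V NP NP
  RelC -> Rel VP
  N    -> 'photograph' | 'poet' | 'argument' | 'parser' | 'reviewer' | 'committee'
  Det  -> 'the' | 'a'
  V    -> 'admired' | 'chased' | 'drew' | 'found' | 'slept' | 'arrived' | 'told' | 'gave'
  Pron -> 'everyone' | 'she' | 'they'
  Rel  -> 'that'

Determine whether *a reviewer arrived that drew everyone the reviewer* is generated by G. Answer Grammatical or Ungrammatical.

Ungrammatical

For S → NP VP, the only prefix that parses as NP is 'a reviewer', but the remainder 'arrived that drew everyone the reviewer' is not a VP under these rules.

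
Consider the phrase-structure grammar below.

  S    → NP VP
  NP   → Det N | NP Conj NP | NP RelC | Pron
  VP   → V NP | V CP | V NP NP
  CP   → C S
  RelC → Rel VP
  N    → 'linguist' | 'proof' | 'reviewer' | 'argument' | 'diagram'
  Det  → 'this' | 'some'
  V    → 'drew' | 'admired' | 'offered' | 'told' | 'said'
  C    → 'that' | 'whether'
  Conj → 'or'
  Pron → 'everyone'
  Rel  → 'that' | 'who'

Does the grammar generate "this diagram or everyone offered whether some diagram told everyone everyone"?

S
  NP
    NP
      Det: this
      N: diagram
    Conj: or
    NP
      Pron: everyone
  VP
    V: offered
    CP
      C: whether
      S
        NP
          Det: some
          N: diagram
        VP
          V: told
          NP
            Pron: everyone
          NP
            Pron: everyone
Every word is introduced by a lexical rule and the phrasal rules combine the resulting categories into a single S.

Grammatical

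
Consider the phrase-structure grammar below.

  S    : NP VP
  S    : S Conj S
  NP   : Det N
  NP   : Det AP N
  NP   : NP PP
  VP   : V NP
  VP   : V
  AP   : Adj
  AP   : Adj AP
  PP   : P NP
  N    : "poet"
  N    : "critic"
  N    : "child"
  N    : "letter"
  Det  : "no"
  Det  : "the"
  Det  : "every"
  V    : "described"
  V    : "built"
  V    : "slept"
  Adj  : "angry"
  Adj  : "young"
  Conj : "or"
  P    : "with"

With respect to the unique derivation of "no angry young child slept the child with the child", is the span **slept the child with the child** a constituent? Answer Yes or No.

[S [NP [Det no] [AP [Adj angry] [AP [Adj young]]] [N child]] [VP [V slept] [NP [NP [Det the] [N child]] [PP [P with] [NP [Det the] [N child]]]]]]
The words 'slept the child with the child' are exhaustively dominated by a single VP node (built by VP → V NP), so they form a constituent.

Yes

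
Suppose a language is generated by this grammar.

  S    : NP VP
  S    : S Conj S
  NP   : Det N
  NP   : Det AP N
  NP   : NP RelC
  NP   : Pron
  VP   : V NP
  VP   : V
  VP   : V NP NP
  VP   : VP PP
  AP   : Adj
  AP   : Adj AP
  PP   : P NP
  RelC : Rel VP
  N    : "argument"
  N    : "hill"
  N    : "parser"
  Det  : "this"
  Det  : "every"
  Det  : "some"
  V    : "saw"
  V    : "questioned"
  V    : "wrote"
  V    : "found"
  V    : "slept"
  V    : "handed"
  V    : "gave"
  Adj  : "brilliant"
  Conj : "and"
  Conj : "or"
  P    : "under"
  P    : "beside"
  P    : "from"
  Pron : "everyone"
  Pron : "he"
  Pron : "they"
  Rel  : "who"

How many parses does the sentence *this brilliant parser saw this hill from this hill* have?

[S [NP [Det this] [AP [Adj brilliant]] [N parser]] [VP [VP [V saw] [NP [Det this] [N hill]]] [PP [P from] [NP [Det this] [N hill]]]]]
No rule offers an alternative attachment or grouping for any span, so this is the only derivation.

1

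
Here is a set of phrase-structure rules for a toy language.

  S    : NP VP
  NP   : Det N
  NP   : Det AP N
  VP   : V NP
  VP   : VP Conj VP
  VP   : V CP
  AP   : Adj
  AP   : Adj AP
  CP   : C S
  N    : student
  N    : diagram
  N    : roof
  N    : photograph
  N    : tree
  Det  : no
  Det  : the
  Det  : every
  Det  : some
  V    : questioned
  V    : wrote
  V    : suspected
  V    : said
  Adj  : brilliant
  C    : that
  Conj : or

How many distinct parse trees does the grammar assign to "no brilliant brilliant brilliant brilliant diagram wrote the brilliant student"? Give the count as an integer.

1

[S [NP [Det no] [AP [Adj brilliant] [AP [Adj brilliant] [AP [Adj brilliant] [AP [Adj brilliant]]]]] [N diagram]] [VP [V wrote] [NP [Det the] [AP [Adj brilliant]] [N student]]]]
No rule offers an alternative attachment or grouping for any span, so this is the only derivation.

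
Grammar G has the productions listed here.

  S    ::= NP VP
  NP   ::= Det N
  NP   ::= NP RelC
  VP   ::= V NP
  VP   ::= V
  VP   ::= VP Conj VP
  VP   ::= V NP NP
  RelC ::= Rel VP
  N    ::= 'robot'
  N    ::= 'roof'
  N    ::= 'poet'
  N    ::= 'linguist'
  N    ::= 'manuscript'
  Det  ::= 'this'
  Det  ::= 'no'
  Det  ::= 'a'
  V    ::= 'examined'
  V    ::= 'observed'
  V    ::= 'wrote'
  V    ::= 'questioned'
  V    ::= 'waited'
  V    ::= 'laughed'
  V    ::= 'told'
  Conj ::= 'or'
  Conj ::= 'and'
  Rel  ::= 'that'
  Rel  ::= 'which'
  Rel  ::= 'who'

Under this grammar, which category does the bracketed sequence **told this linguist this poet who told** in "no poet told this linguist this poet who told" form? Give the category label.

VP

S
  NP
    Det: no
    N: poet
  VP
    V: told
    NP
      Det: this
      N: linguist
    NP
      NP
        Det: this
        N: poet
      RelC
        Rel: who
        VP
          V: told
The span 'told this linguist this poet who told' is the VP node built by VP → V NP NP.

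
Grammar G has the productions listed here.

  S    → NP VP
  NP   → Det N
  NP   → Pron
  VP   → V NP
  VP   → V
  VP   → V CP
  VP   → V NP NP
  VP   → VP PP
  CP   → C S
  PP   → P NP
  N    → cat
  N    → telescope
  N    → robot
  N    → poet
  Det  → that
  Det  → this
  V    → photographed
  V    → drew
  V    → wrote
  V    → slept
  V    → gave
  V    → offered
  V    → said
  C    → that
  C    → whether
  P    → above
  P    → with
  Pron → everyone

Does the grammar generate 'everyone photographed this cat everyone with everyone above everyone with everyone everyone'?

For S → NP VP, the only prefix that parses as NP is 'everyone', but the remainder 'photographed this cat everyone with everyone above everyone with everyone everyone' is not a VP under these rules.

Ungrammatical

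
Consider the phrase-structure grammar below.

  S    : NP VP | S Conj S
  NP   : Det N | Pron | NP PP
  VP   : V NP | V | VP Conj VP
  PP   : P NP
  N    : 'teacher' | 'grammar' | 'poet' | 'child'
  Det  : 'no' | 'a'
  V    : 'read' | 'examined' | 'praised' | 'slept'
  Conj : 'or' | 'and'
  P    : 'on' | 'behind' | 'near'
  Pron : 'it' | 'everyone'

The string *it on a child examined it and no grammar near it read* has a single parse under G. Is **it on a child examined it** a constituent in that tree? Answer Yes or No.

Yes

[S [S [NP [NP [Pron it]] [PP [P on] [NP [Det a] [N child]]]] [VP [V examined] [NP [Pron it]]]] [Conj and] [S [NP [NP [Det no] [N grammar]] [PP [P near] [NP [Pron it]]]] [VP [V read]]]]
The words 'it on a child examined it' are exhaustively dominated by a single S node (built by S → NP VP), so they form a constituent.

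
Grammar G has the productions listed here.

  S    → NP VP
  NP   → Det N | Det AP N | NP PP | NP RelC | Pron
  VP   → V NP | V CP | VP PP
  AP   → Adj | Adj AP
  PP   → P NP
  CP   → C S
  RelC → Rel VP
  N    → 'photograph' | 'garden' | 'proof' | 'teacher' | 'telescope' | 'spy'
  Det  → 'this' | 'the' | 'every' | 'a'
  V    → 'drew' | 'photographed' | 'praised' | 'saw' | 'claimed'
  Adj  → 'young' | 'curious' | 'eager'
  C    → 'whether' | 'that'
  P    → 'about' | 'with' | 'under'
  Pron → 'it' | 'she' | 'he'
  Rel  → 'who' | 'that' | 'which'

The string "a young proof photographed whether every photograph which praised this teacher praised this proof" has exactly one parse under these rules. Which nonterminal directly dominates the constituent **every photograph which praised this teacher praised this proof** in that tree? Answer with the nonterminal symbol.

[S [NP [Det a] [AP [Adj young]] [N proof]] [VP [V photographed] [CP [C whether] [S [NP [NP [Det every] [N photograph]] [RelC [Rel which] [VP [V praised] [NP [Det this] [N teacher]]]]] [VP [V praised] [NP [Det this] [N proof]]]]]]]
The span 'every photograph which praised this teacher praised this proof' is the S node built by S → NP VP.
Its mother is the CP built by CP → C S.

CP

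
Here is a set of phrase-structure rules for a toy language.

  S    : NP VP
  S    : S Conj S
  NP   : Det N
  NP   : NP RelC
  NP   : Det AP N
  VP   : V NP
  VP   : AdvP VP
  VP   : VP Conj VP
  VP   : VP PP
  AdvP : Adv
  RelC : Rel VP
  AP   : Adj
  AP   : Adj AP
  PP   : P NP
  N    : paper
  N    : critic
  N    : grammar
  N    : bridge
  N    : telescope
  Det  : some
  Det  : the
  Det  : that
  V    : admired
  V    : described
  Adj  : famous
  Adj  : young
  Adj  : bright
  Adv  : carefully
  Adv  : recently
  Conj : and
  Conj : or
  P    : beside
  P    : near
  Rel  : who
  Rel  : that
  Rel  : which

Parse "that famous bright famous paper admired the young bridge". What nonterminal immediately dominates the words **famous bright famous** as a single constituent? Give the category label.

AP

[S [NP [Det that] [AP [Adj famous] [AP [Adj bright] [AP [Adj famous]]]] [N paper]] [VP [V admired] [NP [Det the] [AP [Adj young]] [N bridge]]]]
The span 'famous bright famous' is the AP node built by AP → Adj AP.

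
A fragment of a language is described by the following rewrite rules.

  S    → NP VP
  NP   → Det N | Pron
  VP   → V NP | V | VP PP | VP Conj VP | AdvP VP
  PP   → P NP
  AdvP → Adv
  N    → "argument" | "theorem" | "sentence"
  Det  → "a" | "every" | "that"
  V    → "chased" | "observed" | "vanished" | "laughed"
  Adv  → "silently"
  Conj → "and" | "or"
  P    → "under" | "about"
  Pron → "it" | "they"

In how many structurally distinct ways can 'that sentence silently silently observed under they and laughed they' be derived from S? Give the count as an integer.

6

Two of the 6 distinct bracketings:
[S [NP [Det that] [N sentence]] [VP [VP [VP [AdvP [Adv silently]] [VP [AdvP [Adv silently]] [VP [V observed]]]] [PP [P under] [NP [Pron they]]]] [Conj and] [VP [V laughed] [NP [Pron they]]]]]
[S [NP [Det that] [N sentence]] [VP [VP [AdvP [Adv silently]] [VP [VP [AdvP [Adv silently]] [VP [V observed]]] [PP [P under] [NP [Pron they]]]]] [Conj and] [VP [V laughed] [NP [Pron they]]]]]
The trees differ in how a recursive rule is bracketed over the same span.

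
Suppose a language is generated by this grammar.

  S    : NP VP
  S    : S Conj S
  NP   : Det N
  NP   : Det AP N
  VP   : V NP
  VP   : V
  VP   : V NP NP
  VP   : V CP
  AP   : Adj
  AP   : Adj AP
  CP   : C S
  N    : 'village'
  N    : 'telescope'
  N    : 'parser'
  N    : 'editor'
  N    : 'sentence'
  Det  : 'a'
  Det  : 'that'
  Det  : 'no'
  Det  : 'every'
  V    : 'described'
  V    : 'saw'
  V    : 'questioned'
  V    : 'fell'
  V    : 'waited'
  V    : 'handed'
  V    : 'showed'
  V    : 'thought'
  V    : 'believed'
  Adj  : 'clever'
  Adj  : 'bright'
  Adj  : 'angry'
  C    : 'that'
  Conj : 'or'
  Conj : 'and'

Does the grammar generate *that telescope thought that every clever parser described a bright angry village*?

S
  NP
    Det: that
    N: telescope
  VP
    V: thought
    CP
      C: that
      S
        NP
          Det: every
          AP
            Adj: clever
          N: parser
        VP
          V: described
          NP
            Det: a
            AP
              Adj: bright
              AP
                Adj: angry
            N: village
Each bracket corresponds to one application of a listed rule, so the string is derivable from S.

Grammatical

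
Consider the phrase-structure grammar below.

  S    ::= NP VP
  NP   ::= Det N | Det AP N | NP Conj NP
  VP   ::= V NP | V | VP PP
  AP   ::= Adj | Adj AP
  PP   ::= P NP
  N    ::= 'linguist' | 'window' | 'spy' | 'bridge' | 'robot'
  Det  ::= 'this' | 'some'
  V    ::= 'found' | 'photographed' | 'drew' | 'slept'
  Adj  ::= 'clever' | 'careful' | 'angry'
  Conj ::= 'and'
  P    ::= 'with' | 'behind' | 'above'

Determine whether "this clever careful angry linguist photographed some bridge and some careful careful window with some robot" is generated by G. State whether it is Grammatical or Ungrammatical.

Grammatical

[S [NP [Det this] [AP [Adj clever] [AP [Adj careful] [AP [Adj angry]]]] [N linguist]] [VP [VP [V photographed] [NP [NP [Det some] [N bridge]] [Conj and] [NP [Det some] [AP [Adj careful] [AP [Adj careful]]] [N window]]]] [PP [P with] [NP [Det some] [N robot]]]]]
Each bracket corresponds to one application of a listed rule, so the string is derivable from S.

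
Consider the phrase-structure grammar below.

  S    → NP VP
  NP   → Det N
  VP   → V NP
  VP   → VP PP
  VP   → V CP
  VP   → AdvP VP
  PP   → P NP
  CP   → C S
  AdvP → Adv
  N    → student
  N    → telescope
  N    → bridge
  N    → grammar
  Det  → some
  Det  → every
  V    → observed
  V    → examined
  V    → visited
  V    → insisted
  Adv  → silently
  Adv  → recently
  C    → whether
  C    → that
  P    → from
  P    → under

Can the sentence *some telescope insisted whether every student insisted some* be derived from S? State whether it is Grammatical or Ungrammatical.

Ungrammatical

For S → NP VP, the only prefix that parses as NP is 'some telescope', but the remainder 'insisted whether every student insisted some' is not a VP under these rules.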